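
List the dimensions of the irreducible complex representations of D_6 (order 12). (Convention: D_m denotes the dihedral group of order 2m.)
Dimensions: 1, 1, 1, 1, 2, 2

There are 6 irreducibles (= number of conjugacy classes). Their dimensions d_i satisfy sum d_i^2 = |G| = 12: 1 + 1 + 1 + 1 + 4 + 4 = 12.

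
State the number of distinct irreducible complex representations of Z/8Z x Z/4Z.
32

Working: The number of irreducible complex representations of a finite group equals its number of conjugacy classes. Z/8Z x Z/4Z is abelian of order 32, so every element is its own conjugacy class: 32 classes, so Z/8Z x Z/4Z (order 32) has exactly 32 irreducible complex representations.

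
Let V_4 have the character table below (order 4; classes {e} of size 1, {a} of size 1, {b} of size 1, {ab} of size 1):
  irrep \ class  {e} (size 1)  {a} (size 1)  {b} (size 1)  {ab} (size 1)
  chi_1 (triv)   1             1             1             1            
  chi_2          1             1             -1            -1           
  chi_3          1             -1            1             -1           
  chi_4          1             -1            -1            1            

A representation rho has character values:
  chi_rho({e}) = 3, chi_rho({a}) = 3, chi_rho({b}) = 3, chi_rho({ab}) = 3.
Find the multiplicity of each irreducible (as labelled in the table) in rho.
Multiplicities: chi_1: 3, chi_2: 0, chi_3: 0, chi_4: 0.

Solution. Use <chi_rho, chi> = (1/|G|) sum_C |C| * chi_rho(C) * conj(chi(C)) with |G| = 4 for each irreducible chi in the table:
  <chi_rho, chi_1> = (1/4)[1*(3)*conj(1) + 1*(3)*conj(1) + 1*(3)*conj(1) + 1*(3)*conj(1)]
      = (1/4)[(3) + (3) + (3) + (3)] = 12/4 = 3
  <chi_rho, chi_2> = (1/4)[1*(3)*conj(1) + 1*(3)*conj(1) + 1*(3)*conj(-1) + 1*(3)*conj(-1)]
      = (1/4)[(3) + (3) + (-3) + (-3)] = 0/4 = 0
  <chi_rho, chi_3> = (1/4)[1*(3)*conj(1) + 1*(3)*conj(-1) + 1*(3)*conj(1) + 1*(3)*conj(-1)]
      = (1/4)[(3) + (-3) + (3) + (-3)] = 0/4 = 0
  <chi_rho, chi_4> = (1/4)[1*(3)*conj(1) + 1*(3)*conj(-1) + 1*(3)*conj(-1) + 1*(3)*conj(1)]
      = (1/4)[(3) + (-3) + (-3) + (3)] = 0/4 = 0
Dimension check: dim(rho) = sum (mult * dim) = 3*1 + 0*1 + 0*1 + 0*1 = 3 = chi_rho(e) = 3.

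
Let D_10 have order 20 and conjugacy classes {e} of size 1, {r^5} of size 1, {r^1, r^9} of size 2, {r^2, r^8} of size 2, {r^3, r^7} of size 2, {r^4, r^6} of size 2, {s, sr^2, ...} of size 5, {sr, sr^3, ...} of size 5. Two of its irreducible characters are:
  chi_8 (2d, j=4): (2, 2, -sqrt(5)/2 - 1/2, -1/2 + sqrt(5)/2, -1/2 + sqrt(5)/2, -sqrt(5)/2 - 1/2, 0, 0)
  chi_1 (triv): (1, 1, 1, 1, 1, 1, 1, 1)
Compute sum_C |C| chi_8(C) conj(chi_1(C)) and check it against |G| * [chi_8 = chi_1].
Sum = 0; so <chi_8, chi_1> = 0 (distinct irreducibles are orthogonal).

Reasoning: Compute term by term over conjugacy classes (|C| * chi_8(C) * conj(chi_1(C))):
  1*(2)*conj(1) + 1*(2)*conj(1) + 2*(-sqrt(5)/2 - 1/2)*conj(1) + 2*(-1/2 + sqrt(5)/2)*conj(1) + 2*(-1/2 + sqrt(5)/2)*conj(1) + 2*(-sqrt(5)/2 - 1/2)*conj(1) + 5*(0)*conj(1) + 5*(0)*conj(1)
  = (2) + (2) + (-sqrt(5) - 1) + (-1 + sqrt(5)) + (-1 + sqrt(5)) + (-sqrt(5) - 1) + (0) + (0)
  = 0.
Dividing by |G| = 20 gives 0/20 = 0, matching the row-orthogonality relation <chi_8, chi_1> = [chi_8 = chi_1].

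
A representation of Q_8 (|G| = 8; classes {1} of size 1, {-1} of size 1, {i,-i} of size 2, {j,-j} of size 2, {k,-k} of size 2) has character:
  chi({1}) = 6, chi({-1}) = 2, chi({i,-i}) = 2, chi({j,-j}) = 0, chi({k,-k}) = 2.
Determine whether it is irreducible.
Not irreducible (reducible): <chi, chi> = 7 > 1.

Working: <chi, chi> = (1/|G|) sum_C |C| * |chi(C)|^2 = (1/8)[1*|6|^2 + 1*|2|^2 + 2*|2|^2 + 2*|0|^2 + 2*|2|^2]
  = (1/8)[(36) + (4) + (8) + (0) + (8)] = 56/8 = 7.
A character is irreducible iff <chi, chi> = 1, so this representation is reducible.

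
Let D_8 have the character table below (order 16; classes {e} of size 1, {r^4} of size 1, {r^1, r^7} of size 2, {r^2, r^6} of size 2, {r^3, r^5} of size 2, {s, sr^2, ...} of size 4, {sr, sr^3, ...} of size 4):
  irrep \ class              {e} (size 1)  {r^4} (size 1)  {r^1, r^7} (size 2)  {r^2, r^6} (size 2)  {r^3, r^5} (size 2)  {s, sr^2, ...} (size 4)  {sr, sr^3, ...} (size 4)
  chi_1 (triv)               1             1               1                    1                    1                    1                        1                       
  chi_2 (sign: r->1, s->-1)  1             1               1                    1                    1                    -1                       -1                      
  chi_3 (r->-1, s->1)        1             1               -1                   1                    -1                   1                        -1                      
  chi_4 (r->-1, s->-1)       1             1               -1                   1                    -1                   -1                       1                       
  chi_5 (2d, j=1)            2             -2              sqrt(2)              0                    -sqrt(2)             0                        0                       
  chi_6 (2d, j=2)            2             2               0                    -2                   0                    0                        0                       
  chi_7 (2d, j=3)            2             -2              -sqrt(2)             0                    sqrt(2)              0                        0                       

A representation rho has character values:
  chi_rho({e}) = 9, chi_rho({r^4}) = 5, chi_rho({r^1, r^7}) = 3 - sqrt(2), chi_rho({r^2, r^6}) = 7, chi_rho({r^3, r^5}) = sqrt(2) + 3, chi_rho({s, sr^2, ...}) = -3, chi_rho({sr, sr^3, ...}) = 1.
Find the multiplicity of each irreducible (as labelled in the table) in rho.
Multiplicities: chi_1: 2, chi_2: 3, chi_3: 0, chi_4: 2, chi_5: 0, chi_6: 0, chi_7: 1.

Details: Use <chi_rho, chi> = (1/|G|) sum_C |C| * chi_rho(C) * conj(chi(C)) with |G| = 16 for each irreducible chi in the table:
  <chi_rho, chi_1> = (1/16)[1*(9)*conj(1) + 1*(5)*conj(1) + 2*(3 - sqrt(2))*conj(1) + 2*(7)*conj(1) + 2*(sqrt(2) + 3)*conj(1) + 4*(-3)*conj(1) + 4*(1)*conj(1)]
      = (1/16)[(9) + (5) + (6 - 2*sqrt(2)) + (14) + (2*sqrt(2) + 6) + (-12) + (4)] = 32/16 = 2
  <chi_rho, chi_2> = (1/16)[1*(9)*conj(1) + 1*(5)*conj(1) + 2*(3 - sqrt(2))*conj(1) + 2*(7)*conj(1) + 2*(sqrt(2) + 3)*conj(1) + 4*(-3)*conj(-1) + 4*(1)*conj(-1)]
      = (1/16)[(9) + (5) + (6 - 2*sqrt(2)) + (14) + (2*sqrt(2) + 6) + (12) + (-4)] = 48/16 = 3
  <chi_rho, chi_3> = (1/16)[1*(9)*conj(1) + 1*(5)*conj(1) + 2*(3 - sqrt(2))*conj(-1) + 2*(7)*conj(1) + 2*(sqrt(2) + 3)*conj(-1) + 4*(-3)*conj(1) + 4*(1)*conj(-1)]
      = (1/16)[(9) + (5) + (-6 + 2*sqrt(2)) + (14) + (-6 - 2*sqrt(2)) + (-12) + (-4)] = 0/16 = 0
  <chi_rho, chi_4> = (1/16)[1*(9)*conj(1) + 1*(5)*conj(1) + 2*(3 - sqrt(2))*conj(-1) + 2*(7)*conj(1) + 2*(sqrt(2) + 3)*conj(-1) + 4*(-3)*conj(-1) + 4*(1)*conj(1)]
      = (1/16)[(9) + (5) + (-6 + 2*sqrt(2)) + (14) + (-6 - 2*sqrt(2)) + (12) + (4)] = 32/16 = 2
  <chi_rho, chi_5> = (1/16)[1*(9)*conj(2) + 1*(5)*conj(-2) + 2*(3 - sqrt(2))*conj(sqrt(2)) + 2*(7)*conj(0) + 2*(sqrt(2) + 3)*conj(-sqrt(2)) + 4*(-3)*conj(0) + 4*(1)*conj(0)]
      = (1/16)[(18) + (-10) + (-4 + 6*sqrt(2)) + (0) + (-6*sqrt(2) - 4) + (0) + (0)] = 0/16 = 0
  <chi_rho, chi_6> = (1/16)[1*(9)*conj(2) + 1*(5)*conj(2) + 2*(3 - sqrt(2))*conj(0) + 2*(7)*conj(-2) + 2*(sqrt(2) + 3)*conj(0) + 4*(-3)*conj(0) + 4*(1)*conj(0)]
      = (1/16)[(18) + (10) + (0) + (-28) + (0) + (0) + (0)] = 0/16 = 0
  <chi_rho, chi_7> = (1/16)[1*(9)*conj(2) + 1*(5)*conj(-2) + 2*(3 - sqrt(2))*conj(-sqrt(2)) + 2*(7)*conj(0) + 2*(sqrt(2) + 3)*conj(sqrt(2)) + 4*(-3)*conj(0) + 4*(1)*conj(0)]
      = (1/16)[(18) + (-10) + (4 - 6*sqrt(2)) + (0) + (4 + 6*sqrt(2)) + (0) + (0)] = 16/16 = 1
Dimension check: dim(rho) = sum (mult * dim) = 2*1 + 3*1 + 0*1 + 2*1 + 0*2 + 0*2 + 1*2 = 9 = chi_rho(e) = 9.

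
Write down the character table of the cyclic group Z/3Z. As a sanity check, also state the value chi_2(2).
Character table of Z/3Z (irreps indexed chi_0,...,chi_2 with chi_k(m) = zeta_3^(k*m), zeta_3 = exp(2*pi*i/3)):
  irrep \ class  {0} (size 1)  {1} (size 1)    {2} (size 1)  
  chi_0          1             1               1             
  chi_1          1             exp(2*I*pi/3)   exp(-2*I*pi/3)
  chi_2          1             exp(-2*I*pi/3)  exp(2*I*pi/3) 

Spot check: chi_2(2) = zeta_3^(2*2) = zeta_3^4 = exp(2*I*pi/3).

Solution. Z/3Z is abelian, so all 3 irreducible complex representations are 1-dimensional. They are given by chi_k(m) = zeta_3^(k*m) for k = 0,...,2. Row orthogonality: sum_m chi_k(m) conj(chi_l(m)) = 3 * [k = l].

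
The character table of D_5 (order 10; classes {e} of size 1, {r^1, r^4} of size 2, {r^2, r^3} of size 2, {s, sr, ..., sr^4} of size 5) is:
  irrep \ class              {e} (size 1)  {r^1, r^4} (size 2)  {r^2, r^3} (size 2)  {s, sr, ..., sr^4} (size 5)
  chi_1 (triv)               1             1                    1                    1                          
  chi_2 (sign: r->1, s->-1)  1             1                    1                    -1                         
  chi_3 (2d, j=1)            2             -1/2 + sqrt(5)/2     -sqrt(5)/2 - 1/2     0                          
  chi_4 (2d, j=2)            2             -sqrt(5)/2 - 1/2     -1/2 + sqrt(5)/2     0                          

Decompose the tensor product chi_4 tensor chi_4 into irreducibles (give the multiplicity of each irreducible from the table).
chi_4 tensor chi_4 = chi_1 + chi_2 + chi_3 (all other irreducibles have multiplicity 0).

Explanation: The character of a tensor product is the pointwise product (chi_4 * chi_4)(C) = chi_4(C) * chi_4(C):
  {e}: (2)*(2), {r^1, r^4}: (-sqrt(5)/2 - 1/2)*(-sqrt(5)/2 - 1/2), {r^2, r^3}: (-1/2 + sqrt(5)/2)*(-1/2 + sqrt(5)/2), {s, sr, ..., sr^4}: (0)*(0)
so (chi_4 * chi_4) takes values
  {e} -> 4, {r^1, r^4} -> sqrt(5)/2 + 3/2, {r^2, r^3} -> 3/2 - sqrt(5)/2, {s, sr, ..., sr^4} -> 0.
Now take the inner product of this character with each irreducible chi from the table, <chi_4*chi_4, chi> = (1/10) sum_C |C| (chi_4*chi_4)(C) conj(chi(C)):
  <chi_4*chi_4, chi_1> = (1/10)[1*(4)*conj(1) + 2*(sqrt(5)/2 + 3/2)*conj(1) + 2*(3/2 - sqrt(5)/2)*conj(1) + 5*(0)*conj(1)]
      = (1/10)[(4) + (sqrt(5) + 3) + (3 - sqrt(5)) + (0)] = 10/10 = 1
  <chi_4*chi_4, chi_2> = (1/10)[1*(4)*conj(1) + 2*(sqrt(5)/2 + 3/2)*conj(1) + 2*(3/2 - sqrt(5)/2)*conj(1) + 5*(0)*conj(-1)]
      = (1/10)[(4) + (sqrt(5) + 3) + (3 - sqrt(5)) + (0)] = 10/10 = 1
  <chi_4*chi_4, chi_3> = (1/10)[1*(4)*conj(2) + 2*(sqrt(5)/2 + 3/2)*conj(-1/2 + sqrt(5)/2) + 2*(3/2 - sqrt(5)/2)*conj(-sqrt(5)/2 - 1/2) + 5*(0)*conj(0)]
      = (1/10)[(8) + (1 + sqrt(5)) + (1 - sqrt(5)) + (0)] = 10/10 = 1
  <chi_4*chi_4, chi_4> = (1/10)[1*(4)*conj(2) + 2*(sqrt(5)/2 + 3/2)*conj(-sqrt(5)/2 - 1/2) + 2*(3/2 - sqrt(5)/2)*conj(-1/2 + sqrt(5)/2) + 5*(0)*conj(0)]
      = (1/10)[(8) + (-2*sqrt(5) - 4) + (-4 + 2*sqrt(5)) + (0)] = 0/10 = 0
Hence the multiplicities are chi_1: 1, chi_2: 1, chi_3: 1. Dimension check: dim(chi_4)*dim(chi_4) = 2*2 = 4 and sum (mult * dim) = 1*1 + 1*1 + 1*2 = 4.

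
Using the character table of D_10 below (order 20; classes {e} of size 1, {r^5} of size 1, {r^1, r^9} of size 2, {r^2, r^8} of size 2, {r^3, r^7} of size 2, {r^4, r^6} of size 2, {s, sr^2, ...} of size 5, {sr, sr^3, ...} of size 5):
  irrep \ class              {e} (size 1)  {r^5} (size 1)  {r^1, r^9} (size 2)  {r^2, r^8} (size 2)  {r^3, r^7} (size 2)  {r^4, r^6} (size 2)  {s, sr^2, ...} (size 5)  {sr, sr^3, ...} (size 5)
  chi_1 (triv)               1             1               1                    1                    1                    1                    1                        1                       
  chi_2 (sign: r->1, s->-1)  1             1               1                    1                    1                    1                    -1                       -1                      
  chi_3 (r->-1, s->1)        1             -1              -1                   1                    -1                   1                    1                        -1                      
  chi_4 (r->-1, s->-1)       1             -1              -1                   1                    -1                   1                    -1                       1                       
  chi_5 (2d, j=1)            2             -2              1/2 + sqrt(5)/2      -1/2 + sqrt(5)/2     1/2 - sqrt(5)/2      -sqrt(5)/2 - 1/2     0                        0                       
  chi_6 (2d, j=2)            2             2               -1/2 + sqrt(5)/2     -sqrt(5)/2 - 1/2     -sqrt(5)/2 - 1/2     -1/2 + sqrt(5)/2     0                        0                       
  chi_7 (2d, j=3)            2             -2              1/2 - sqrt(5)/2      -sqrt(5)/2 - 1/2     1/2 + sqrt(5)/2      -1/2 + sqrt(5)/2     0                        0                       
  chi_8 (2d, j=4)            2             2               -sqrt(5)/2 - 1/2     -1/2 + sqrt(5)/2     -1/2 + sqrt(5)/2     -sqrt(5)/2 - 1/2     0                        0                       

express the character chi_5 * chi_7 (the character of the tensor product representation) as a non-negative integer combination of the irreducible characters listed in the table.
chi_5 tensor chi_7 = chi_6 + chi_8 (all other irreducibles have multiplicity 0).

Derivation: The character of a tensor product is the pointwise product (chi_5 * chi_7)(C) = chi_5(C) * chi_7(C):
  {e}: (2)*(2), {r^5}: (-2)*(-2), {r^1, r^9}: (1/2 + sqrt(5)/2)*(1/2 - sqrt(5)/2), {r^2, r^8}: (-1/2 + sqrt(5)/2)*(-sqrt(5)/2 - 1/2), {r^3, r^7}: (1/2 - sqrt(5)/2)*(1/2 + sqrt(5)/2), {r^4, r^6}: (-sqrt(5)/2 - 1/2)*(-1/2 + sqrt(5)/2), {s, sr^2, ...}: (0)*(0), {sr, sr^3, ...}: (0)*(0)
so (chi_5 * chi_7) takes values
  {e} -> 4, {r^5} -> 4, {r^1, r^9} -> -1, {r^2, r^8} -> -1, {r^3, r^7} -> -1, {r^4, r^6} -> -1, {s, sr^2, ...} -> 0, {sr, sr^3, ...} -> 0.
Now take the inner product of this character with each irreducible chi from the table, <chi_5*chi_7, chi> = (1/20) sum_C |C| (chi_5*chi_7)(C) conj(chi(C)):
  <chi_5*chi_7, chi_1> = (1/20)[1*(4)*conj(1) + 1*(4)*conj(1) + 2*(-1)*conj(1) + 2*(-1)*conj(1) + 2*(-1)*conj(1) + 2*(-1)*conj(1) + 5*(0)*conj(1) + 5*(0)*conj(1)]
      = (1/20)[(4) + (4) + (-2) + (-2) + (-2) + (-2) + (0) + (0)] = 0/20 = 0
  <chi_5*chi_7, chi_2> = (1/20)[1*(4)*conj(1) + 1*(4)*conj(1) + 2*(-1)*conj(1) + 2*(-1)*conj(1) + 2*(-1)*conj(1) + 2*(-1)*conj(1) + 5*(0)*conj(-1) + 5*(0)*conj(-1)]
      = (1/20)[(4) + (4) + (-2) + (-2) + (-2) + (-2) + (0) + (0)] = 0/20 = 0
  <chi_5*chi_7, chi_3> = (1/20)[1*(4)*conj(1) + 1*(4)*conj(-1) + 2*(-1)*conj(-1) + 2*(-1)*conj(1) + 2*(-1)*conj(-1) + 2*(-1)*conj(1) + 5*(0)*conj(1) + 5*(0)*conj(-1)]
      = (1/20)[(4) + (-4) + (2) + (-2) + (2) + (-2) + (0) + (0)] = 0/20 = 0
  <chi_5*chi_7, chi_4> = (1/20)[1*(4)*conj(1) + 1*(4)*conj(-1) + 2*(-1)*conj(-1) + 2*(-1)*conj(1) + 2*(-1)*conj(-1) + 2*(-1)*conj(1) + 5*(0)*conj(-1) + 5*(0)*conj(1)]
      = (1/20)[(4) + (-4) + (2) + (-2) + (2) + (-2) + (0) + (0)] = 0/20 = 0
  <chi_5*chi_7, chi_5> = (1/20)[1*(4)*conj(2) + 1*(4)*conj(-2) + 2*(-1)*conj(1/2 + sqrt(5)/2) + 2*(-1)*conj(-1/2 + sqrt(5)/2) + 2*(-1)*conj(1/2 - sqrt(5)/2) + 2*(-1)*conj(-sqrt(5)/2 - 1/2) + 5*(0)*conj(0) + 5*(0)*conj(0)]
      = (1/20)[(8) + (-8) + (-sqrt(5) - 1) + (1 - sqrt(5)) + (-1 + sqrt(5)) + (1 + sqrt(5)) + (0) + (0)] = 0/20 = 0
  <chi_5*chi_7, chi_6> = (1/20)[1*(4)*conj(2) + 1*(4)*conj(2) + 2*(-1)*conj(-1/2 + sqrt(5)/2) + 2*(-1)*conj(-sqrt(5)/2 - 1/2) + 2*(-1)*conj(-sqrt(5)/2 - 1/2) + 2*(-1)*conj(-1/2 + sqrt(5)/2) + 5*(0)*conj(0) + 5*(0)*conj(0)]
      = (1/20)[(8) + (8) + (1 - sqrt(5)) + (1 + sqrt(5)) + (1 + sqrt(5)) + (1 - sqrt(5)) + (0) + (0)] = 20/20 = 1
  <chi_5*chi_7, chi_7> = (1/20)[1*(4)*conj(2) + 1*(4)*conj(-2) + 2*(-1)*conj(1/2 - sqrt(5)/2) + 2*(-1)*conj(-sqrt(5)/2 - 1/2) + 2*(-1)*conj(1/2 + sqrt(5)/2) + 2*(-1)*conj(-1/2 + sqrt(5)/2) + 5*(0)*conj(0) + 5*(0)*conj(0)]
      = (1/20)[(8) + (-8) + (-1 + sqrt(5)) + (1 + sqrt(5)) + (-sqrt(5) - 1) + (1 - sqrt(5)) + (0) + (0)] = 0/20 = 0
  <chi_5*chi_7, chi_8> = (1/20)[1*(4)*conj(2) + 1*(4)*conj(2) + 2*(-1)*conj(-sqrt(5)/2 - 1/2) + 2*(-1)*conj(-1/2 + sqrt(5)/2) + 2*(-1)*conj(-1/2 + sqrt(5)/2) + 2*(-1)*conj(-sqrt(5)/2 - 1/2) + 5*(0)*conj(0) + 5*(0)*conj(0)]
      = (1/20)[(8) + (8) + (1 + sqrt(5)) + (1 - sqrt(5)) + (1 - sqrt(5)) + (1 + sqrt(5)) + (0) + (0)] = 20/20 = 1
Hence the multiplicities are chi_6: 1, chi_8: 1. Dimension check: dim(chi_5)*dim(chi_7) = 2*2 = 4 and sum (mult * dim) = 1*2 + 1*2 = 4.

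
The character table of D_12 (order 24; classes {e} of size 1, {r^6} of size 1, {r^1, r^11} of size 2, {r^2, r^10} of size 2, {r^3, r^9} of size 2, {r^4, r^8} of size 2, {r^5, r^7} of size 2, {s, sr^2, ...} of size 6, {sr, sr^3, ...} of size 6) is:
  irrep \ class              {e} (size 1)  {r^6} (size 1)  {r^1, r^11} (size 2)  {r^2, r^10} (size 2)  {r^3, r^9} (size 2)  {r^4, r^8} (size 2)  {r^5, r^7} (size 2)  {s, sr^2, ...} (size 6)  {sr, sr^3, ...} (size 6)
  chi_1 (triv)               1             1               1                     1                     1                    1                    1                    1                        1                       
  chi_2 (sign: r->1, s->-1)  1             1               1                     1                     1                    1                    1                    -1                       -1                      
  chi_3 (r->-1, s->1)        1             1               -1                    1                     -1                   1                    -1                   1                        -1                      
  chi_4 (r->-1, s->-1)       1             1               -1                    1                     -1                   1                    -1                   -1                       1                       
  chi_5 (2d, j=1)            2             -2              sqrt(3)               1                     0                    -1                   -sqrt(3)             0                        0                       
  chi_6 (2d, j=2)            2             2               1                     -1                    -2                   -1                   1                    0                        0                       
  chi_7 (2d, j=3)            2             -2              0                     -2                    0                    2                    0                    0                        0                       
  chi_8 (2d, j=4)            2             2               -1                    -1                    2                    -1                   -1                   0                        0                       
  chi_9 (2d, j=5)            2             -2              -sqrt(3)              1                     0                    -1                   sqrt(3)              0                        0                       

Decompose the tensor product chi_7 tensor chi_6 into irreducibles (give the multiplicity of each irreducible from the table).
chi_7 tensor chi_6 = chi_5 + chi_9 (all other irreducibles have multiplicity 0).

Reasoning: The character of a tensor product is the pointwise product (chi_7 * chi_6)(C) = chi_7(C) * chi_6(C):
  {e}: (2)*(2), {r^6}: (-2)*(2), {r^1, r^11}: (0)*(1), {r^2, r^10}: (-2)*(-1), {r^3, r^9}: (0)*(-2), {r^4, r^8}: (2)*(-1), {r^5, r^7}: (0)*(1), {s, sr^2, ...}: (0)*(0), {sr, sr^3, ...}: (0)*(0)
so (chi_7 * chi_6) takes values
  {e} -> 4, {r^6} -> -4, {r^1, r^11} -> 0, {r^2, r^10} -> 2, {r^3, r^9} -> 0, {r^4, r^8} -> -2, {r^5, r^7} -> 0, {s, sr^2, ...} -> 0, {sr, sr^3, ...} -> 0.
Now take the inner product of this character with each irreducible chi from the table, <chi_7*chi_6, chi> = (1/24) sum_C |C| (chi_7*chi_6)(C) conj(chi(C)):
  <chi_7*chi_6, chi_1> = (1/24)[1*(4)*conj(1) + 1*(-4)*conj(1) + 2*(0)*conj(1) + 2*(2)*conj(1) + 2*(0)*conj(1) + 2*(-2)*conj(1) + 2*(0)*conj(1) + 6*(0)*conj(1) + 6*(0)*conj(1)]
      = (1/24)[(4) + (-4) + (0) + (4) + (0) + (-4) + (0) + (0) + (0)] = 0/24 = 0
  <chi_7*chi_6, chi_2> = (1/24)[1*(4)*conj(1) + 1*(-4)*conj(1) + 2*(0)*conj(1) + 2*(2)*conj(1) + 2*(0)*conj(1) + 2*(-2)*conj(1) + 2*(0)*conj(1) + 6*(0)*conj(-1) + 6*(0)*conj(-1)]
      = (1/24)[(4) + (-4) + (0) + (4) + (0) + (-4) + (0) + (0) + (0)] = 0/24 = 0
  <chi_7*chi_6, chi_3> = (1/24)[1*(4)*conj(1) + 1*(-4)*conj(1) + 2*(0)*conj(-1) + 2*(2)*conj(1) + 2*(0)*conj(-1) + 2*(-2)*conj(1) + 2*(0)*conj(-1) + 6*(0)*conj(1) + 6*(0)*conj(-1)]
      = (1/24)[(4) + (-4) + (0) + (4) + (0) + (-4) + (0) + (0) + (0)] = 0/24 = 0
  <chi_7*chi_6, chi_4> = (1/24)[1*(4)*conj(1) + 1*(-4)*conj(1) + 2*(0)*conj(-1) + 2*(2)*conj(1) + 2*(0)*conj(-1) + 2*(-2)*conj(1) + 2*(0)*conj(-1) + 6*(0)*conj(-1) + 6*(0)*conj(1)]
      = (1/24)[(4) + (-4) + (0) + (4) + (0) + (-4) + (0) + (0) + (0)] = 0/24 = 0
  <chi_7*chi_6, chi_5> = (1/24)[1*(4)*conj(2) + 1*(-4)*conj(-2) + 2*(0)*conj(sqrt(3)) + 2*(2)*conj(1) + 2*(0)*conj(0) + 2*(-2)*conj(-1) + 2*(0)*conj(-sqrt(3)) + 6*(0)*conj(0) + 6*(0)*conj(0)]
      = (1/24)[(8) + (8) + (0) + (4) + (0) + (4) + (0) + (0) + (0)] = 24/24 = 1
  <chi_7*chi_6, chi_6> = (1/24)[1*(4)*conj(2) + 1*(-4)*conj(2) + 2*(0)*conj(1) + 2*(2)*conj(-1) + 2*(0)*conj(-2) + 2*(-2)*conj(-1) + 2*(0)*conj(1) + 6*(0)*conj(0) + 6*(0)*conj(0)]
      = (1/24)[(8) + (-8) + (0) + (-4) + (0) + (4) + (0) + (0) + (0)] = 0/24 = 0
  <chi_7*chi_6, chi_7> = (1/24)[1*(4)*conj(2) + 1*(-4)*conj(-2) + 2*(0)*conj(0) + 2*(2)*conj(-2) + 2*(0)*conj(0) + 2*(-2)*conj(2) + 2*(0)*conj(0) + 6*(0)*conj(0) + 6*(0)*conj(0)]
      = (1/24)[(8) + (8) + (0) + (-8) + (0) + (-8) + (0) + (0) + (0)] = 0/24 = 0
  <chi_7*chi_6, chi_8> = (1/24)[1*(4)*conj(2) + 1*(-4)*conj(2) + 2*(0)*conj(-1) + 2*(2)*conj(-1) + 2*(0)*conj(2) + 2*(-2)*conj(-1) + 2*(0)*conj(-1) + 6*(0)*conj(0) + 6*(0)*conj(0)]
      = (1/24)[(8) + (-8) + (0) + (-4) + (0) + (4) + (0) + (0) + (0)] = 0/24 = 0
  <chi_7*chi_6, chi_9> = (1/24)[1*(4)*conj(2) + 1*(-4)*conj(-2) + 2*(0)*conj(-sqrt(3)) + 2*(2)*conj(1) + 2*(0)*conj(0) + 2*(-2)*conj(-1) + 2*(0)*conj(sqrt(3)) + 6*(0)*conj(0) + 6*(0)*conj(0)]
      = (1/24)[(8) + (8) + (0) + (4) + (0) + (4) + (0) + (0) + (0)] = 24/24 = 1
Hence the multiplicities are chi_5: 1, chi_9: 1. Dimension check: dim(chi_7)*dim(chi_6) = 2*2 = 4 and sum (mult * dim) = 1*2 + 1*2 = 4.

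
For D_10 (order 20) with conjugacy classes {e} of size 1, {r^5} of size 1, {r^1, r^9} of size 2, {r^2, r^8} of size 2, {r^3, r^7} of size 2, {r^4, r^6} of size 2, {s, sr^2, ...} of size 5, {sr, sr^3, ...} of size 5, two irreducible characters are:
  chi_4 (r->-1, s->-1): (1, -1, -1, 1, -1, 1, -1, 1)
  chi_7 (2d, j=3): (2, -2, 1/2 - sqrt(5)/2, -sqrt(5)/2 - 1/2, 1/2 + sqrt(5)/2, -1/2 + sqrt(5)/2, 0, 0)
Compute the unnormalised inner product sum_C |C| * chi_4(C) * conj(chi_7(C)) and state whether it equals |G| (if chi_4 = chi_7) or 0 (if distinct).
Sum = 0; so <chi_4, chi_7> = 0 (distinct irreducibles are orthogonal).

Proof sketch: Compute term by term over conjugacy classes (|C| * chi_4(C) * conj(chi_7(C))):
  1*(1)*conj(2) + 1*(-1)*conj(-2) + 2*(-1)*conj(1/2 - sqrt(5)/2) + 2*(1)*conj(-sqrt(5)/2 - 1/2) + 2*(-1)*conj(1/2 + sqrt(5)/2) + 2*(1)*conj(-1/2 + sqrt(5)/2) + 5*(-1)*conj(0) + 5*(1)*conj(0)
  = (2) + (2) + (-1 + sqrt(5)) + (-sqrt(5) - 1) + (-sqrt(5) - 1) + (-1 + sqrt(5)) + (0) + (0)
  = 0.
Dividing by |G| = 20 gives 0/20 = 0, matching the row-orthogonality relation <chi_4, chi_7> = [chi_4 = chi_7].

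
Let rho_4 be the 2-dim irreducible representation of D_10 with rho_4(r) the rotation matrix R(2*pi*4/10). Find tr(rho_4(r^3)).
chi_{rho_4}(r^3) = 2*cos(2*pi*4*3/10) = -1/2 + sqrt(5)/2

Working: rho_4(r^3) is rotation by angle 2*pi*4*3/10, whose trace is 2*cos(2*pi*4*3/10) = -1/2 + sqrt(5)/2.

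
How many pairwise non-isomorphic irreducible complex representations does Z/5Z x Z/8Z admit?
40

Argument: The number of irreducible complex representations of a finite group equals its number of conjugacy classes. Z/5Z x Z/8Z is abelian of order 40, so every element is its own conjugacy class: 40 classes, so Z/5Z x Z/8Z (order 40) has exactly 40 irreducible complex representations.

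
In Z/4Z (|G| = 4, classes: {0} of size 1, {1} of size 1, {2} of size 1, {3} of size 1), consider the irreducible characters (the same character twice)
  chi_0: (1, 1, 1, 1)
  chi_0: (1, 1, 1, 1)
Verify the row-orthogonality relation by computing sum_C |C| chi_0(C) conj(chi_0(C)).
Sum = 4 = |G| = 4; so <chi_0, chi_0> = 1 (norm-1 confirms irreducibility).

Proof sketch: Compute term by term over conjugacy classes (|C| * chi_0(C) * conj(chi_0(C))):
  1*(1)*conj(1) + 1*(1)*conj(1) + 1*(1)*conj(1) + 1*(1)*conj(1)
  = (1) + (1) + (1) + (1)
  = 4.
(Exp terms are combined using exp(i*s)*conj(exp(i*t)) = exp(i*(s-t)), and sums of them are collapsed using the identity that for every m > 1 the m distinct m-th roots of unity sum to 0, e.g. 1 + exp(2*I*pi/3) + exp(-2*I*pi/3) = 0.)
Dividing by |G| = 4 gives 4/4 = 1, matching the row-orthogonality relation <chi_0, chi_0> = [chi_0 = chi_0].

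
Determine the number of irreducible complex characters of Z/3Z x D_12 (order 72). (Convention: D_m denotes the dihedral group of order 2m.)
27

Proof sketch: The number of irreducible complex representations of a finite group equals its number of conjugacy classes. For a direct product, #classes(G x H) = #classes(G) * #classes(H). Z/3Z has 3 classes (abelian), D_12 has 9 classes, so 3 * 9 = 27, so Z/3Z x D_12 (order 72) has exactly 27 irreducible complex representations.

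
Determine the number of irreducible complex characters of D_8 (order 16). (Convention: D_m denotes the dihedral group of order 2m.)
7

Argument: The number of irreducible complex representations of a finite group equals its number of conjugacy classes. D_8 has 7 conjugacy classes (n/2 + 3 for n even), so D_8 (order 16) has exactly 7 irreducible complex representations.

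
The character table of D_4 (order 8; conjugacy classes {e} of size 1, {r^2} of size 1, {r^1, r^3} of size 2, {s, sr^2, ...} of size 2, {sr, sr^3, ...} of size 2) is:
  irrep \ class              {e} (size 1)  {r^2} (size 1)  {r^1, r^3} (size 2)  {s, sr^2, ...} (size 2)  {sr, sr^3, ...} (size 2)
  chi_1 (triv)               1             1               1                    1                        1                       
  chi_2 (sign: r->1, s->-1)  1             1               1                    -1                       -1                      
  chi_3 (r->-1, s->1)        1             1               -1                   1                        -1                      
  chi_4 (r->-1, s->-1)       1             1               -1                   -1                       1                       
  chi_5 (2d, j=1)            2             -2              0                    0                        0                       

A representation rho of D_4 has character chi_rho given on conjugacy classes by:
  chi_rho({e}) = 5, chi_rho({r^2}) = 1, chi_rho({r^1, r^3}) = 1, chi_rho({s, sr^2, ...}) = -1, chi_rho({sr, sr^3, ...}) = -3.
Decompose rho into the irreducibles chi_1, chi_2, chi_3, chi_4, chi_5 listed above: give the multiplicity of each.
Multiplicities: chi_1: 0, chi_2: 2, chi_3: 1, chi_4: 0, chi_5: 1.

Reasoning: Use <chi_rho, chi> = (1/|G|) sum_C |C| * chi_rho(C) * conj(chi(C)) with |G| = 8 for each irreducible chi in the table:
  <chi_rho, chi_1> = (1/8)[1*(5)*conj(1) + 1*(1)*conj(1) + 2*(1)*conj(1) + 2*(-1)*conj(1) + 2*(-3)*conj(1)]
      = (1/8)[(5) + (1) + (2) + (-2) + (-6)] = 0/8 = 0
  <chi_rho, chi_2> = (1/8)[1*(5)*conj(1) + 1*(1)*conj(1) + 2*(1)*conj(1) + 2*(-1)*conj(-1) + 2*(-3)*conj(-1)]
      = (1/8)[(5) + (1) + (2) + (2) + (6)] = 16/8 = 2
  <chi_rho, chi_3> = (1/8)[1*(5)*conj(1) + 1*(1)*conj(1) + 2*(1)*conj(-1) + 2*(-1)*conj(1) + 2*(-3)*conj(-1)]
      = (1/8)[(5) + (1) + (-2) + (-2) + (6)] = 8/8 = 1
  <chi_rho, chi_4> = (1/8)[1*(5)*conj(1) + 1*(1)*conj(1) + 2*(1)*conj(-1) + 2*(-1)*conj(-1) + 2*(-3)*conj(1)]
      = (1/8)[(5) + (1) + (-2) + (2) + (-6)] = 0/8 = 0
  <chi_rho, chi_5> = (1/8)[1*(5)*conj(2) + 1*(1)*conj(-2) + 2*(1)*conj(0) + 2*(-1)*conj(0) + 2*(-3)*conj(0)]
      = (1/8)[(10) + (-2) + (0) + (0) + (0)] = 8/8 = 1
Dimension check: dim(rho) = sum (mult * dim) = 0*1 + 2*1 + 1*1 + 0*1 + 1*2 = 5 = chi_rho(e) = 5.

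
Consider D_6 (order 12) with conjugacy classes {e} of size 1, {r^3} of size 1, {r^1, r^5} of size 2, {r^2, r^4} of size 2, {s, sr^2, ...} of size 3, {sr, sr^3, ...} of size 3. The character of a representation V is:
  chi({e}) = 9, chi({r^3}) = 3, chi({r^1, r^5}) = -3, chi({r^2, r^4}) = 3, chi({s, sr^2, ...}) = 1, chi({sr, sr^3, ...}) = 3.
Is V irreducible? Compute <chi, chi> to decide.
Not irreducible (reducible): <chi, chi> = 13 > 1.

Reasoning: <chi, chi> = (1/|G|) sum_C |C| * |chi(C)|^2 = (1/12)[1*|9|^2 + 1*|3|^2 + 2*|-3|^2 + 2*|3|^2 + 3*|1|^2 + 3*|3|^2]
  = (1/12)[(81) + (9) + (18) + (18) + (3) + (27)] = 156/12 = 13.
A character is irreducible iff <chi, chi> = 1, so this representation is reducible.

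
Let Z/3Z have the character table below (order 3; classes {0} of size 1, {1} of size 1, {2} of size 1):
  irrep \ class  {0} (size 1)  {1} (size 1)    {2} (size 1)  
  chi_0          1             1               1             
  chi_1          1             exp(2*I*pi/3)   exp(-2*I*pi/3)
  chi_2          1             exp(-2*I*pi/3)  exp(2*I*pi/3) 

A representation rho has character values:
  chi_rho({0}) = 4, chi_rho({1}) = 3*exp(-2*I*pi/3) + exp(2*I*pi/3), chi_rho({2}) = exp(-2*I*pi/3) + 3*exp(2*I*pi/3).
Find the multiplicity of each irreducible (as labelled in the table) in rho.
Multiplicities: chi_0: 0, chi_1: 1, chi_2: 3.

Use <chi_rho, chi> = (1/|G|) sum_C |C| * chi_rho(C) * conj(chi(C)) with |G| = 3 for each irreducible chi in the table:
  <chi_rho, chi_0> = (1/3)[1*(4)*conj(1) + 1*(3*exp(-2*I*pi/3) + exp(2*I*pi/3))*conj(1) + 1*(exp(-2*I*pi/3) + 3*exp(2*I*pi/3))*conj(1)]
      = (1/3)[(4) + (3*exp(-2*I*pi/3) + exp(2*I*pi/3)) + (exp(-2*I*pi/3) + 3*exp(2*I*pi/3))] = 0/3 = 0
  <chi_rho, chi_1> = (1/3)[1*(4)*conj(1) + 1*(3*exp(-2*I*pi/3) + exp(2*I*pi/3))*conj(exp(2*I*pi/3)) + 1*(exp(-2*I*pi/3) + 3*exp(2*I*pi/3))*conj(exp(-2*I*pi/3))]
      = (1/3)[(4) + (1 + 3*exp(2*I*pi/3)) + (1 + 3*exp(-2*I*pi/3))] = 3/3 = 1
  <chi_rho, chi_2> = (1/3)[1*(4)*conj(1) + 1*(3*exp(-2*I*pi/3) + exp(2*I*pi/3))*conj(exp(-2*I*pi/3)) + 1*(exp(-2*I*pi/3) + 3*exp(2*I*pi/3))*conj(exp(2*I*pi/3))]
      = (1/3)[(4) + (3 + exp(-2*I*pi/3)) + (3 + exp(2*I*pi/3))] = 9/3 = 3
(Exp terms are combined using exp(i*s)*conj(exp(i*t)) = exp(i*(s-t)), and sums of them are collapsed using the identity that for every m > 1 the m distinct m-th roots of unity sum to 0, e.g. 1 + exp(2*I*pi/3) + exp(-2*I*pi/3) = 0.)
Dimension check: dim(rho) = sum (mult * dim) = 0*1 + 1*1 + 3*1 = 4 = chi_rho(e) = 4.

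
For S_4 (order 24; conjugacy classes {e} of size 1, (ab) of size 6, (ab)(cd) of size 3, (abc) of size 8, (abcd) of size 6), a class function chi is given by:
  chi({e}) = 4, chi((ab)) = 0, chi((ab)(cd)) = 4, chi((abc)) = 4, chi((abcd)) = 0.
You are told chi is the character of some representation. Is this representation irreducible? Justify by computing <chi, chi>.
Not irreducible (reducible): <chi, chi> = 8 > 1.

Solution. <chi, chi> = (1/|G|) sum_C |C| * |chi(C)|^2 = (1/24)[1*|4|^2 + 6*|0|^2 + 3*|4|^2 + 8*|4|^2 + 6*|0|^2]
  = (1/24)[(16) + (0) + (48) + (128) + (0)] = 192/24 = 8.
A character is irreducible iff <chi, chi> = 1, so this representation is reducible.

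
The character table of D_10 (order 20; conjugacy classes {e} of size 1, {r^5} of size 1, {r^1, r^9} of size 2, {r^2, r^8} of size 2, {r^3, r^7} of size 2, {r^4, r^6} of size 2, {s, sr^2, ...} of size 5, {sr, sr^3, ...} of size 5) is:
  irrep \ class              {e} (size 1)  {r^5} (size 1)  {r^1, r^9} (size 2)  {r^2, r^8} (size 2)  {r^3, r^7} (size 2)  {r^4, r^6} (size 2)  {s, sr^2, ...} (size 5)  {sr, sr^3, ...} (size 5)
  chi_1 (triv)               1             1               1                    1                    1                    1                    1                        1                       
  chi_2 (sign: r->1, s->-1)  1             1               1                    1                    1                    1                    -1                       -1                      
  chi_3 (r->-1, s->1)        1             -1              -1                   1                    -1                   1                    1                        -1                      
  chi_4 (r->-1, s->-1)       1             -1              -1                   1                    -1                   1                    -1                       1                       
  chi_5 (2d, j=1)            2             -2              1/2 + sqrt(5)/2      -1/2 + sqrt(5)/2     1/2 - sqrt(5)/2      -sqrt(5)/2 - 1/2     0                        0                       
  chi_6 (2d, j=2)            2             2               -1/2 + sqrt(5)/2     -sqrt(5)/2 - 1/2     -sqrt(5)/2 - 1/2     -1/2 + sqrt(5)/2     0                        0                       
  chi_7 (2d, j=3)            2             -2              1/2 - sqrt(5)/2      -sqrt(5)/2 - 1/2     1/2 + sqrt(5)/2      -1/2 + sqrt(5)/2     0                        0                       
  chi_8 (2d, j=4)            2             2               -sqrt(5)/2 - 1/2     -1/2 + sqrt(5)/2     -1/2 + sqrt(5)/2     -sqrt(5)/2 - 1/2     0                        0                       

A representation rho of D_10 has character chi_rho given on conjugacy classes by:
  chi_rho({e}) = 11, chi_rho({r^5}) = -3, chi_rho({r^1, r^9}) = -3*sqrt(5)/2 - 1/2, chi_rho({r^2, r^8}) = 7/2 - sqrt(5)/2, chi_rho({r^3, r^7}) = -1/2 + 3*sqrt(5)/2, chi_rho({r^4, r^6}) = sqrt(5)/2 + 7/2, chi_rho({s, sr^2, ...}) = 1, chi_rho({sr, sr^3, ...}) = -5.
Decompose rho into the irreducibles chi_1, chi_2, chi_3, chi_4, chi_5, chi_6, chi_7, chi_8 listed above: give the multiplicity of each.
Multiplicities: chi_1: 0, chi_2: 2, chi_3: 3, chi_4: 0, chi_5: 0, chi_6: 0, chi_7: 2, chi_8: 1.

Explanation: Use <chi_rho, chi> = (1/|G|) sum_C |C| * chi_rho(C) * conj(chi(C)) with |G| = 20 for each irreducible chi in the table:
  <chi_rho, chi_1> = (1/20)[1*(11)*conj(1) + 1*(-3)*conj(1) + 2*(-3*sqrt(5)/2 - 1/2)*conj(1) + 2*(7/2 - sqrt(5)/2)*conj(1) + 2*(-1/2 + 3*sqrt(5)/2)*conj(1) + 2*(sqrt(5)/2 + 7/2)*conj(1) + 5*(1)*conj(1) + 5*(-5)*conj(1)]
      = (1/20)[(11) + (-3) + (-3*sqrt(5) - 1) + (7 - sqrt(5)) + (-1 + 3*sqrt(5)) + (sqrt(5) + 7) + (5) + (-25)] = 0/20 = 0
  <chi_rho, chi_2> = (1/20)[1*(11)*conj(1) + 1*(-3)*conj(1) + 2*(-3*sqrt(5)/2 - 1/2)*conj(1) + 2*(7/2 - sqrt(5)/2)*conj(1) + 2*(-1/2 + 3*sqrt(5)/2)*conj(1) + 2*(sqrt(5)/2 + 7/2)*conj(1) + 5*(1)*conj(-1) + 5*(-5)*conj(-1)]
      = (1/20)[(11) + (-3) + (-3*sqrt(5) - 1) + (7 - sqrt(5)) + (-1 + 3*sqrt(5)) + (sqrt(5) + 7) + (-5) + (25)] = 40/20 = 2
  <chi_rho, chi_3> = (1/20)[1*(11)*conj(1) + 1*(-3)*conj(-1) + 2*(-3*sqrt(5)/2 - 1/2)*conj(-1) + 2*(7/2 - sqrt(5)/2)*conj(1) + 2*(-1/2 + 3*sqrt(5)/2)*conj(-1) + 2*(sqrt(5)/2 + 7/2)*conj(1) + 5*(1)*conj(1) + 5*(-5)*conj(-1)]
      = (1/20)[(11) + (3) + (1 + 3*sqrt(5)) + (7 - sqrt(5)) + (1 - 3*sqrt(5)) + (sqrt(5) + 7) + (5) + (25)] = 60/20 = 3
  <chi_rho, chi_4> = (1/20)[1*(11)*conj(1) + 1*(-3)*conj(-1) + 2*(-3*sqrt(5)/2 - 1/2)*conj(-1) + 2*(7/2 - sqrt(5)/2)*conj(1) + 2*(-1/2 + 3*sqrt(5)/2)*conj(-1) + 2*(sqrt(5)/2 + 7/2)*conj(1) + 5*(1)*conj(-1) + 5*(-5)*conj(1)]
      = (1/20)[(11) + (3) + (1 + 3*sqrt(5)) + (7 - sqrt(5)) + (1 - 3*sqrt(5)) + (sqrt(5) + 7) + (-5) + (-25)] = 0/20 = 0
  <chi_rho, chi_5> = (1/20)[1*(11)*conj(2) + 1*(-3)*conj(-2) + 2*(-3*sqrt(5)/2 - 1/2)*conj(1/2 + sqrt(5)/2) + 2*(7/2 - sqrt(5)/2)*conj(-1/2 + sqrt(5)/2) + 2*(-1/2 + 3*sqrt(5)/2)*conj(1/2 - sqrt(5)/2) + 2*(sqrt(5)/2 + 7/2)*conj(-sqrt(5)/2 - 1/2) + 5*(1)*conj(0) + 5*(-5)*conj(0)]
      = (1/20)[(22) + (6) + (-8 - 2*sqrt(5)) + (-6 + 4*sqrt(5)) + (-8 + 2*sqrt(5)) + (-4*sqrt(5) - 6) + (0) + (0)] = 0/20 = 0
  <chi_rho, chi_6> = (1/20)[1*(11)*conj(2) + 1*(-3)*conj(2) + 2*(-3*sqrt(5)/2 - 1/2)*conj(-1/2 + sqrt(5)/2) + 2*(7/2 - sqrt(5)/2)*conj(-sqrt(5)/2 - 1/2) + 2*(-1/2 + 3*sqrt(5)/2)*conj(-sqrt(5)/2 - 1/2) + 2*(sqrt(5)/2 + 7/2)*conj(-1/2 + sqrt(5)/2) + 5*(1)*conj(0) + 5*(-5)*conj(0)]
      = (1/20)[(22) + (-6) + (-7 + sqrt(5)) + (-3*sqrt(5) - 1) + (-7 - sqrt(5)) + (-1 + 3*sqrt(5)) + (0) + (0)] = 0/20 = 0
  <chi_rho, chi_7> = (1/20)[1*(11)*conj(2) + 1*(-3)*conj(-2) + 2*(-3*sqrt(5)/2 - 1/2)*conj(1/2 - sqrt(5)/2) + 2*(7/2 - sqrt(5)/2)*conj(-sqrt(5)/2 - 1/2) + 2*(-1/2 + 3*sqrt(5)/2)*conj(1/2 + sqrt(5)/2) + 2*(sqrt(5)/2 + 7/2)*conj(-1/2 + sqrt(5)/2) + 5*(1)*conj(0) + 5*(-5)*conj(0)]
      = (1/20)[(22) + (6) + (7 - sqrt(5)) + (-3*sqrt(5) - 1) + (sqrt(5) + 7) + (-1 + 3*sqrt(5)) + (0) + (0)] = 40/20 = 2
  <chi_rho, chi_8> = (1/20)[1*(11)*conj(2) + 1*(-3)*conj(2) + 2*(-3*sqrt(5)/2 - 1/2)*conj(-sqrt(5)/2 - 1/2) + 2*(7/2 - sqrt(5)/2)*conj(-1/2 + sqrt(5)/2) + 2*(-1/2 + 3*sqrt(5)/2)*conj(-1/2 + sqrt(5)/2) + 2*(sqrt(5)/2 + 7/2)*conj(-sqrt(5)/2 - 1/2) + 5*(1)*conj(0) + 5*(-5)*conj(0)]
      = (1/20)[(22) + (-6) + (2*sqrt(5) + 8) + (-6 + 4*sqrt(5)) + (8 - 2*sqrt(5)) + (-4*sqrt(5) - 6) + (0) + (0)] = 20/20 = 1
Dimension check: dim(rho) = sum (mult * dim) = 0*1 + 2*1 + 3*1 + 0*1 + 0*2 + 0*2 + 2*2 + 1*2 = 11 = chi_rho(e) = 11.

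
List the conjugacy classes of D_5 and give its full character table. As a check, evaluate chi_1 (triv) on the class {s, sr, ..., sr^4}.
Conjugacy classes: {e} of size 1, {r^1, r^4} of size 2, {r^2, r^3} of size 2, {s, sr, ..., sr^4} of size 5.
Character table:
  irrep \ class              {e} (size 1)  {r^1, r^4} (size 2)  {r^2, r^3} (size 2)  {s, sr, ..., sr^4} (size 5)
  chi_1 (triv)               1             1                    1                    1                          
  chi_2 (sign: r->1, s->-1)  1             1                    1                    -1                         
  chi_3 (2d, j=1)            2             -1/2 + sqrt(5)/2     -sqrt(5)/2 - 1/2     0                          
  chi_4 (2d, j=2)            2             -sqrt(5)/2 - 1/2     -1/2 + sqrt(5)/2     0                          

Spot check: chi_1 (triv) on {s, sr, ..., sr^4} = 1.

Argument: D_5 has order 2*5 = 10 with 4 conjugacy classes, hence 4 irreducibles. Sum of squared dims 1 + 1 + 4 + 4 = 10 = |G|. Linear characters come from the abelianisation; the 2-dimensional irreps have character r^k -> 2*cos(2*pi*j*k/5), reflections -> 0.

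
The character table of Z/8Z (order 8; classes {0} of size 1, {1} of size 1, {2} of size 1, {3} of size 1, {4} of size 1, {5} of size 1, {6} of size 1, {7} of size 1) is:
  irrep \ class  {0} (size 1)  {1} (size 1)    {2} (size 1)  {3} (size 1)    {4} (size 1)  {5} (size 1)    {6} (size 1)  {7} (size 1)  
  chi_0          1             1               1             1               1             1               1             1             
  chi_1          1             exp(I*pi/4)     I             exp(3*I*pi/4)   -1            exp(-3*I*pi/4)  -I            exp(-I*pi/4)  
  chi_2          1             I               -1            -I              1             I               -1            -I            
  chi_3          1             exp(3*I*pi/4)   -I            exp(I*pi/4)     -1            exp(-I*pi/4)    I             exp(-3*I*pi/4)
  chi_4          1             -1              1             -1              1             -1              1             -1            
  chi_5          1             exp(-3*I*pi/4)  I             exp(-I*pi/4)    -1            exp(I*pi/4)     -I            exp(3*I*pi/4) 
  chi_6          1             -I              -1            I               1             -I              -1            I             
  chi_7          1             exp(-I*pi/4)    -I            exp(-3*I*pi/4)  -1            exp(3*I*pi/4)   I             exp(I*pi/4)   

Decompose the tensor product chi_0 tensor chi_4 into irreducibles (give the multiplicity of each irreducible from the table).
chi_0 tensor chi_4 = chi_4 (all other irreducibles have multiplicity 0).

Argument: The character of a tensor product is the pointwise product (chi_0 * chi_4)(C) = chi_0(C) * chi_4(C):
  {0}: (1)*(1), {1}: (1)*(-1), {2}: (1)*(1), {3}: (1)*(-1), {4}: (1)*(1), {5}: (1)*(-1), {6}: (1)*(1), {7}: (1)*(-1)
so (chi_0 * chi_4) takes values
  {0} -> 1, {1} -> -1, {2} -> 1, {3} -> -1, {4} -> 1, {5} -> -1, {6} -> 1, {7} -> -1.
Now take the inner product of this character with each irreducible chi from the table, <chi_0*chi_4, chi> = (1/8) sum_C |C| (chi_0*chi_4)(C) conj(chi(C)):
  <chi_0*chi_4, chi_0> = (1/8)[1*(1)*conj(1) + 1*(-1)*conj(1) + 1*(1)*conj(1) + 1*(-1)*conj(1) + 1*(1)*conj(1) + 1*(-1)*conj(1) + 1*(1)*conj(1) + 1*(-1)*conj(1)]
      = (1/8)[(1) + (-1) + (1) + (-1) + (1) + (-1) + (1) + (-1)] = 0/8 = 0
  <chi_0*chi_4, chi_1> = (1/8)[1*(1)*conj(1) + 1*(-1)*conj(exp(I*pi/4)) + 1*(1)*conj(I) + 1*(-1)*conj(exp(3*I*pi/4)) + 1*(1)*conj(-1) + 1*(-1)*conj(exp(-3*I*pi/4)) + 1*(1)*conj(-I) + 1*(-1)*conj(exp(-I*pi/4))]
      = (1/8)[(1) + (-exp(-I*pi/4)) + (-I) + (-exp(-3*I*pi/4)) + (-1) + (-exp(3*I*pi/4)) + (I) + (-exp(I*pi/4))] = 0/8 = 0
  <chi_0*chi_4, chi_2> = (1/8)[1*(1)*conj(1) + 1*(-1)*conj(I) + 1*(1)*conj(-1) + 1*(-1)*conj(-I) + 1*(1)*conj(1) + 1*(-1)*conj(I) + 1*(1)*conj(-1) + 1*(-1)*conj(-I)]
      = (1/8)[(1) + (I) + (-1) + (-I) + (1) + (I) + (-1) + (-I)] = 0/8 = 0
  <chi_0*chi_4, chi_3> = (1/8)[1*(1)*conj(1) + 1*(-1)*conj(exp(3*I*pi/4)) + 1*(1)*conj(-I) + 1*(-1)*conj(exp(I*pi/4)) + 1*(1)*conj(-1) + 1*(-1)*conj(exp(-I*pi/4)) + 1*(1)*conj(I) + 1*(-1)*conj(exp(-3*I*pi/4))]
      = (1/8)[(1) + (-exp(-3*I*pi/4)) + (I) + (-exp(-I*pi/4)) + (-1) + (-exp(I*pi/4)) + (-I) + (-exp(3*I*pi/4))] = 0/8 = 0
  <chi_0*chi_4, chi_4> = (1/8)[1*(1)*conj(1) + 1*(-1)*conj(-1) + 1*(1)*conj(1) + 1*(-1)*conj(-1) + 1*(1)*conj(1) + 1*(-1)*conj(-1) + 1*(1)*conj(1) + 1*(-1)*conj(-1)]
      = (1/8)[(1) + (1) + (1) + (1) + (1) + (1) + (1) + (1)] = 8/8 = 1
  <chi_0*chi_4, chi_5> = (1/8)[1*(1)*conj(1) + 1*(-1)*conj(exp(-3*I*pi/4)) + 1*(1)*conj(I) + 1*(-1)*conj(exp(-I*pi/4)) + 1*(1)*conj(-1) + 1*(-1)*conj(exp(I*pi/4)) + 1*(1)*conj(-I) + 1*(-1)*conj(exp(3*I*pi/4))]
      = (1/8)[(1) + (-exp(3*I*pi/4)) + (-I) + (-exp(I*pi/4)) + (-1) + (-exp(-I*pi/4)) + (I) + (-exp(-3*I*pi/4))] = 0/8 = 0
  <chi_0*chi_4, chi_6> = (1/8)[1*(1)*conj(1) + 1*(-1)*conj(-I) + 1*(1)*conj(-1) + 1*(-1)*conj(I) + 1*(1)*conj(1) + 1*(-1)*conj(-I) + 1*(1)*conj(-1) + 1*(-1)*conj(I)]
      = (1/8)[(1) + (-I) + (-1) + (I) + (1) + (-I) + (-1) + (I)] = 0/8 = 0
  <chi_0*chi_4, chi_7> = (1/8)[1*(1)*conj(1) + 1*(-1)*conj(exp(-I*pi/4)) + 1*(1)*conj(-I) + 1*(-1)*conj(exp(-3*I*pi/4)) + 1*(1)*conj(-1) + 1*(-1)*conj(exp(3*I*pi/4)) + 1*(1)*conj(I) + 1*(-1)*conj(exp(I*pi/4))]
      = (1/8)[(1) + (-exp(I*pi/4)) + (I) + (-exp(3*I*pi/4)) + (-1) + (-exp(-3*I*pi/4)) + (-I) + (-exp(-I*pi/4))] = 0/8 = 0
(Exp terms are combined using exp(i*s)*conj(exp(i*t)) = exp(i*(s-t)), and sums of them are collapsed using the identity that for every m > 1 the m distinct m-th roots of unity sum to 0, e.g. 1 + exp(2*I*pi/3) + exp(-2*I*pi/3) = 0.)
Hence the multiplicities are chi_4: 1. Dimension check: dim(chi_0)*dim(chi_4) = 1*1 = 1 and sum (mult * dim) = 1*1 = 1.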